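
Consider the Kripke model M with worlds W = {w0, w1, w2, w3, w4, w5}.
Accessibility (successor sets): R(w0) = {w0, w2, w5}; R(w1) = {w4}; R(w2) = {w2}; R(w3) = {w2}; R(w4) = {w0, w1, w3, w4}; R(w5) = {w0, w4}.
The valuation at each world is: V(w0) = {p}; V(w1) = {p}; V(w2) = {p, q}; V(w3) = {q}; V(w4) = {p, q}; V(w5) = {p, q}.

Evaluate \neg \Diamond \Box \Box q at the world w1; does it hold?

At w1: \Diamond \Box \Box q is false, so \neg \Diamond \Box \Box q is true.
  At w1: \Diamond \Box \Box q requires \Box \Box q at some successor in {w4}.
    At w4: \Box \Box q is false.
  So \Diamond \Box \Box q is false at w1.

Yes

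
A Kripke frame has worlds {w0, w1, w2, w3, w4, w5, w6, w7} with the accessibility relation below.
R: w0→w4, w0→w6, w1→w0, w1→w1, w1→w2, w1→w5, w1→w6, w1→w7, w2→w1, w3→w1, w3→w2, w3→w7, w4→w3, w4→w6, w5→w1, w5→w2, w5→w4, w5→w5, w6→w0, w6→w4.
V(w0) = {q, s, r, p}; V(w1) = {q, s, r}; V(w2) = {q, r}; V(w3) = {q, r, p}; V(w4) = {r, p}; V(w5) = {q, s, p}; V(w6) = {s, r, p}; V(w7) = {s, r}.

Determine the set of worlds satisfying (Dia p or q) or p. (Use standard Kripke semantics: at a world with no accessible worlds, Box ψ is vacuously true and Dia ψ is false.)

Recall that Dia ψ holds at a world iff ψ holds at some accessible world.
Let φ = (Dia p or q) or p. Evaluate φ at each world:
  w0 (successors {w4, w6}): φ is true.
  w1 (successors {w0, w1, w2, w5, w6, w7}): φ is true.
  w2 (successors {w1}): φ is true.
  w3 (successors {w1, w2, w7}): φ is true.
  w4 (successors {w3, w6}): φ is true.
  w5 (successors {w1, w2, w4, w5}): φ is true.
  w6 (successors {w0, w4}): φ is true.
  w7 (successors ∅): φ is false.
For instance, at w5:
  At w5: Dia p or q is true, p is true, so (Dia p or q) or p is true.
    At w5: Dia p is true, q is true, so Dia p or q is true.
      At w5: Dia p requires p at some successor in {w1, w2, w4, w5}.
        p holds at w4, so Dia p is true at w5.
Satisfying worlds: {w0, w1, w2, w3, w4, w5, w6}

w0, w1, w2, w3, w4, w5, w6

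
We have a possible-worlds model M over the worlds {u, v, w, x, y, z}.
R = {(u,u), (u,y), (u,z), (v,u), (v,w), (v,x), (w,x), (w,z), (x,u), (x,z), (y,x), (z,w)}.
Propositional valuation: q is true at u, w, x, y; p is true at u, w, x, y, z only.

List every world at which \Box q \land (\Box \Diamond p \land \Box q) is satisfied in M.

v, y, z

Recall that \Box ψ holds at a world iff ψ holds at every accessible world, and \Diamond ψ holds iff ψ holds at some accessible world.
Let φ = \Box q \land (\Box \Diamond p \land \Box q). Evaluate φ at each world:
  u (successors {u, y, z}): φ is false.
  v (successors {u, w, x}): φ is true.
  w (successors {x, z}): φ is false.
  x (successors {u, z}): φ is false.
  y (successors {x}): φ is true.
  z (successors {w}): φ is true.
For instance, at x:
  At x: \Box q is false, \Box \Diamond p \land \Box q is false, so \Box q \land (\Box \Diamond p \land \Box q) is false.
    At x: \Box q requires q at every successor {u, z}.
      q fails at z, so \Box q is false at x.
    At x: \Box \Diamond p is true, \Box q is false, so \Box \Diamond p \land \Box q is false.
      At x: \Box \Diamond p requires \Diamond p at every successor {u, z}.
        At u: \Diamond p is true.
        At z: \Diamond p is true.
      So \Box \Diamond p is true at x.
      At x: \Box q requires q at every successor {u, z}.
        q fails at z, so \Box q is false at x.
Satisfying worlds: {v, y, z}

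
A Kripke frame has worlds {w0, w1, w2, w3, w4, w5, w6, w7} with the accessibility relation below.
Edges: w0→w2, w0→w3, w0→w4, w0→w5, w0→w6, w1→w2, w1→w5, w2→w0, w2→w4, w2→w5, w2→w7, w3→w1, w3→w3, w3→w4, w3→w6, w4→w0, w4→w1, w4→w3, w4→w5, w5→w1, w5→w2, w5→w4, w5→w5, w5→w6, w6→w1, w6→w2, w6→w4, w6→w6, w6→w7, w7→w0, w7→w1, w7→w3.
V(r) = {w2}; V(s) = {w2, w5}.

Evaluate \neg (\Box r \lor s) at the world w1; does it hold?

Yes

Recall that \Box ψ holds at a world iff ψ holds at every accessible world, and \Diamond ψ holds iff ψ holds at some accessible world.
At w1: \Box r \lor s is false, so \neg (\Box r \lor s) is true.
  At w1: \Box r is false, s is false, so \Box r \lor s is false.
    At w1: \Box r requires r at every successor {w2, w5}.
      r fails at w5, so \Box r is false at w1.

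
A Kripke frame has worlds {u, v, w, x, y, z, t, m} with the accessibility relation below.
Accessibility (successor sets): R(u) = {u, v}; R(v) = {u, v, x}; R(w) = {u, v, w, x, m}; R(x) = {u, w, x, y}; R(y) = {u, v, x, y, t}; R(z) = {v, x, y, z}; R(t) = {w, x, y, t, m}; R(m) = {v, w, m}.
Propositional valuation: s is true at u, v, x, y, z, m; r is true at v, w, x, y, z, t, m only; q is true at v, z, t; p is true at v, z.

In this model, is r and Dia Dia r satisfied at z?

At z: r is true, Dia Dia r is true, so r and Dia Dia r is true.
  At z: Dia Dia r requires Dia r at some successor in {v, x, y, z}.
    Dia r holds at v, so Dia Dia r is true at z.
      At v: Dia r requires r at some successor in {u, v, x}.
        r holds at v, so Dia r is true at v.

Yes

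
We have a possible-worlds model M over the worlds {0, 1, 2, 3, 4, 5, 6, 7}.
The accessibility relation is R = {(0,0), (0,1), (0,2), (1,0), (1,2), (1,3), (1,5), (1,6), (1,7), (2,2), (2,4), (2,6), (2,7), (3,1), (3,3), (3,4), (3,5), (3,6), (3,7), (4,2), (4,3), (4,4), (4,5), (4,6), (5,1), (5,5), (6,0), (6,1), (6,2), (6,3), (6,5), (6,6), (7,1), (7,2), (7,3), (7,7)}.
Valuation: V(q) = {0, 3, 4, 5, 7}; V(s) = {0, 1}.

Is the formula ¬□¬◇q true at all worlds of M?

Yes

Let φ = ¬□¬◇q. Evaluate φ at each world:
  0 (successors {0, 1, 2}): φ is true.
  1 (successors {0, 2, 3, 5, 6, 7}): φ is true.
  2 (successors {2, 4, 6, 7}): φ is true.
  3 (successors {1, 3, 4, 5, 6, 7}): φ is true.
  4 (successors {2, 3, 4, 5, 6}): φ is true.
  5 (successors {1, 5}): φ is true.
  6 (successors {0, 1, 2, 3, 5, 6}): φ is true.
  7 (successors {1, 2, 3, 7}): φ is true.
For instance, at 0:
  At 0: □¬◇q is false, so ¬□¬◇q is true.
    At 0: □¬◇q requires ¬◇q at every successor {0, 1, 2}.
      ¬◇q fails at 0, so □¬◇q is false at 0.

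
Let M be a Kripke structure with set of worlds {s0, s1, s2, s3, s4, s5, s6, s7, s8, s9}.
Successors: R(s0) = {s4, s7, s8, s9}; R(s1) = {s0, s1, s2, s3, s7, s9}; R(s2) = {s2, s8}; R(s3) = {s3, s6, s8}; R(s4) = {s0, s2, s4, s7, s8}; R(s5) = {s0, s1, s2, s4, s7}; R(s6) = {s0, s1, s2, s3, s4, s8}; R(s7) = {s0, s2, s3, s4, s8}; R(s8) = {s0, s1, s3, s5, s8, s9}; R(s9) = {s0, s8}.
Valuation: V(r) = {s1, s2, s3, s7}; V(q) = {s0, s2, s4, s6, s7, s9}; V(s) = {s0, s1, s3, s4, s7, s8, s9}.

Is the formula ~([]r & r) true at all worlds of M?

Let φ = ~([]r & r). Evaluate φ at each world:
  s0 (successors {s4, s7, s8, s9}): φ is true.
  s1 (successors {s0, s1, s2, s3, s7, s9}): φ is true.
  s2 (successors {s2, s8}): φ is true.
  s3 (successors {s3, s6, s8}): φ is true.
  s4 (successors {s0, s2, s4, s7, s8}): φ is true.
  s5 (successors {s0, s1, s2, s4, s7}): φ is true.
  s6 (successors {s0, s1, s2, s3, s4, s8}): φ is true.
  s7 (successors {s0, s2, s3, s4, s8}): φ is true.
  s8 (successors {s0, s1, s3, s5, s8, s9}): φ is true.
  s9 (successors {s0, s8}): φ is true.
For instance, at s2:
  At s2: []r & r is false, so ~([]r & r) is true.
    At s2: []r is false, r is true, so []r & r is false.
      At s2: []r requires r at every successor {s2, s8}.
        r fails at s8, so []r is false at s2.

Yes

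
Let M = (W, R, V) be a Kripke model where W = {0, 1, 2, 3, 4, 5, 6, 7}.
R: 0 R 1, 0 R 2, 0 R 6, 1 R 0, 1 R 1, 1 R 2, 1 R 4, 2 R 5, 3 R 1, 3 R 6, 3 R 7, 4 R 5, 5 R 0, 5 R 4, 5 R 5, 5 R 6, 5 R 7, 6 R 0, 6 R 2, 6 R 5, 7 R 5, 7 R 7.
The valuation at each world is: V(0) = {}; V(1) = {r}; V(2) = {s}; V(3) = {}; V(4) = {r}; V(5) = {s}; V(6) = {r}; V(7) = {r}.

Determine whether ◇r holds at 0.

Yes

At 0: ◇r requires r at some successor in {1, 2, 6}.
  r holds at 1, so ◇r is true at 0.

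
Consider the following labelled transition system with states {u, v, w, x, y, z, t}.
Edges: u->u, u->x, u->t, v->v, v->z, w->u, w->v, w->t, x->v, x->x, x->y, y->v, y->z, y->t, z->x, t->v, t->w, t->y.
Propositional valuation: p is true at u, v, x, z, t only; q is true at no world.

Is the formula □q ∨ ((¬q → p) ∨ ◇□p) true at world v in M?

Yes

At v: □q is false, (¬q → p) ∨ ◇□p is true, so □q ∨ ((¬q → p) ∨ ◇□p) is true.
  At v: □q requires q at every successor {v, z}.
    q fails at v, so □q is false at v.
  At v: ¬q → p is true, ◇□p is true, so (¬q → p) ∨ ◇□p is true.
    At v: ◇□p requires □p at some successor in {v, z}.
      □p holds at v, so ◇□p is true at v.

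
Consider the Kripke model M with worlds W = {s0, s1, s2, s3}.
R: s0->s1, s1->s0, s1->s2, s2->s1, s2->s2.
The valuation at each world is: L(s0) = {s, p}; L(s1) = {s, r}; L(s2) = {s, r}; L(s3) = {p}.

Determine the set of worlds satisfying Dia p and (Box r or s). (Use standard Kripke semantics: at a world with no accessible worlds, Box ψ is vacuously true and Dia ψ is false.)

Let φ = Dia p and (Box r or s). Evaluate φ at each world:
  s0 (successors {s1}): φ is false.
  s1 (successors {s0, s2}): φ is true.
  s2 (successors {s1, s2}): φ is false.
  s3 (successors ∅): φ is false.
For instance, at s1:
  At s1: Dia p is true, Box r or s is true, so Dia p and (Box r or s) is true.
    At s1: Dia p requires p at some successor in {s0, s2}.
      p holds at s0, so Dia p is true at s1.
    At s1: Box r is false, s is true, so Box r or s is true.
      At s1: Box r requires r at every successor {s0, s2}.
        r fails at s0, so Box r is false at s1.
Satisfying worlds: {s1}

s1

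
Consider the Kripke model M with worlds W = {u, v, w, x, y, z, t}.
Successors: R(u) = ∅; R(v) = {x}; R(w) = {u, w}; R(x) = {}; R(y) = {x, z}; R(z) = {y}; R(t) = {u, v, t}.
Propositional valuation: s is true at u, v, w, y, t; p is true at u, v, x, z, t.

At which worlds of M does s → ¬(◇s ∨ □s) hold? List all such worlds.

Let φ = s → ¬(◇s ∨ □s). Evaluate φ at each world:
  u (successors ∅): φ is false.
  v (successors {x}): φ is true.
  w (successors {u, w}): φ is false.
  x (successors ∅): φ is true.
  y (successors {x, z}): φ is true.
  z (successors {y}): φ is true.
  t (successors {u, v, t}): φ is false.
For instance, at v:
  At v: s is true, ¬(◇s ∨ □s) is true, so s → ¬(◇s ∨ □s) is true.
    At v: ◇s ∨ □s is false, so ¬(◇s ∨ □s) is true.
      At v: ◇s is false, □s is false, so ◇s ∨ □s is false.
Satisfying worlds: {v, x, y, z}

v, x, y, z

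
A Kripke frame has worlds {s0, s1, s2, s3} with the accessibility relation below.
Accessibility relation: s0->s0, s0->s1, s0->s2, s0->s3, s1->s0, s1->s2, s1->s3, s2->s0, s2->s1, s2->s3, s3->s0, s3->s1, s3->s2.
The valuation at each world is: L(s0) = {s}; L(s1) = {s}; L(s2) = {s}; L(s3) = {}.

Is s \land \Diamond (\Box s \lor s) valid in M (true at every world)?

Let φ = s \land \Diamond (\Box s \lor s). Evaluate φ at each world:
  s0 (successors {s0, s1, s2, s3}): φ is true.
  s1 (successors {s0, s2, s3}): φ is true.
  s2 (successors {s0, s1, s3}): φ is true.
  s3 (successors {s0, s1, s2}): φ is false.
Detail at s3 (counterexample):
  At s3: s is false, \Diamond (\Box s \lor s) is true, so s \land \Diamond (\Box s \lor s) is false.
    At s3: \Diamond (\Box s \lor s) requires \Box s \lor s at some successor in {s0, s1, s2}.
      \Box s \lor s holds at s0, so \Diamond (\Box s \lor s) is true at s3.

No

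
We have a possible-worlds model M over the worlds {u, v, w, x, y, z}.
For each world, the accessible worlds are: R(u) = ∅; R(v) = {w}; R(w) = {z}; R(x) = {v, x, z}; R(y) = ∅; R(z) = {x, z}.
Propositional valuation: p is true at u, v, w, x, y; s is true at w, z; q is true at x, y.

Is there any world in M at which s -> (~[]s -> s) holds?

Let φ = s -> (~[]s -> s). Evaluate φ at each world:
  u (successors ∅): φ is true.
  v (successors {w}): φ is true.
  w (successors {z}): φ is true.
  x (successors {v, x, z}): φ is true.
  y (successors ∅): φ is true.
  z (successors {x, z}): φ is true.
Detail at u (witness):
  At u: s is false, ~[]s -> s is true, so s -> (~[]s -> s) is true.
    At u: ~[]s is false, s is false, so ~[]s -> s is true.
      At u: []s is true, so ~[]s is false.

Yes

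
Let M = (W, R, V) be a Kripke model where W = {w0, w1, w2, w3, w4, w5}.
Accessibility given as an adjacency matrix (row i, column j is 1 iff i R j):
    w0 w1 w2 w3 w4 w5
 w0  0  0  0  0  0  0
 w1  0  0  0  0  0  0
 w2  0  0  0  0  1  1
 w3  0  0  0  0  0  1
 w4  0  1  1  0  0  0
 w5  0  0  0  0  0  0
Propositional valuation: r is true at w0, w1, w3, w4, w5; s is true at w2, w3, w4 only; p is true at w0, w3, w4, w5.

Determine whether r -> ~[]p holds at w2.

Yes

Recall that []ψ holds at a world iff ψ holds at every accessible world, and <>ψ holds iff ψ holds at some accessible world.
At w2: r is false, ~[]p is false, so r -> ~[]p is true.
  At w2: []p is true, so ~[]p is false.
    At w2: []p requires p at every successor {w4, w5}.
      At w4: p is true.
      At w5: p is true.
    So []p is true at w2.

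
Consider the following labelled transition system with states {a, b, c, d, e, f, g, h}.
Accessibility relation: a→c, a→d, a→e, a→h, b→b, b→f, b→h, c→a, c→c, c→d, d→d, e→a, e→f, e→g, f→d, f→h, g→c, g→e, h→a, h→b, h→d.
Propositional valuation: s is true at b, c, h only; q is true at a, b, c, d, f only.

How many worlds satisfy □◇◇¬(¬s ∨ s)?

Let φ = □◇◇¬(¬s ∨ s). Evaluate φ at each world:
  a (successors {c, d, e, h}): φ is false.
  b (successors {b, f, h}): φ is false.
  c (successors {a, c, d}): φ is false.
  d (successors {d}): φ is false.
  e (successors {a, f, g}): φ is false.
  f (successors {d, h}): φ is false.
  g (successors {c, e}): φ is false.
  h (successors {a, b, d}): φ is false.
For instance, at b:
  At b: □◇◇¬(¬s ∨ s) requires ◇◇¬(¬s ∨ s) at every successor {b, f, h}.
    ◇◇¬(¬s ∨ s) fails at b, so □◇◇¬(¬s ∨ s) is false at b.
      At b: ◇◇¬(¬s ∨ s) requires ◇¬(¬s ∨ s) at some successor in {b, f, h}.
        At b: ◇¬(¬s ∨ s) is false.
        At f: ◇¬(¬s ∨ s) is false.
        At h: ◇¬(¬s ∨ s) is false.
      So ◇◇¬(¬s ∨ s) is false at b.
Satisfying worlds: none.

0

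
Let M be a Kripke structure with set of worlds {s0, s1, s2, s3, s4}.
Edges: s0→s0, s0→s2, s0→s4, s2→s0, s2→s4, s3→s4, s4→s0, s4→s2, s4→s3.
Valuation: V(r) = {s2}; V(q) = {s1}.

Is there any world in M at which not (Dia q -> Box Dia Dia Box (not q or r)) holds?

No

Let φ = not (Dia q -> Box Dia Dia Box (not q or r)). Evaluate φ at each world:
  s0 (successors {s0, s2, s4}): φ is false.
  s1 (successors ∅): φ is false.
  s2 (successors {s0, s4}): φ is false.
  s3 (successors {s4}): φ is false.
  s4 (successors {s0, s2, s3}): φ is false.
For instance, at s4:
  At s4: Dia q -> Box Dia Dia Box (not q or r) is true, so not (Dia q -> Box Dia Dia Box (not q or r)) is false.
    At s4: Dia q is false, Box Dia Dia Box (not q or r) is true, so Dia q -> Box Dia Dia Box (not q or r) is true.
      At s4: Dia q requires q at some successor in {s0, s2, s3}.
        At s0: q is false.
        At s2: q is false.
        At s3: q is false.
      So Dia q is false at s4.
      At s4: Box Dia Dia Box (not q or r) requires Dia Dia Box (not q or r) at every successor {s0, s2, s3}.
        At s0: Dia Dia Box (not q or r) is true.
        At s2: Dia Dia Box (not q or r) is true.
        At s3: Dia Dia Box (not q or r) is true.
      So Box Dia Dia Box (not q or r) is true at s4.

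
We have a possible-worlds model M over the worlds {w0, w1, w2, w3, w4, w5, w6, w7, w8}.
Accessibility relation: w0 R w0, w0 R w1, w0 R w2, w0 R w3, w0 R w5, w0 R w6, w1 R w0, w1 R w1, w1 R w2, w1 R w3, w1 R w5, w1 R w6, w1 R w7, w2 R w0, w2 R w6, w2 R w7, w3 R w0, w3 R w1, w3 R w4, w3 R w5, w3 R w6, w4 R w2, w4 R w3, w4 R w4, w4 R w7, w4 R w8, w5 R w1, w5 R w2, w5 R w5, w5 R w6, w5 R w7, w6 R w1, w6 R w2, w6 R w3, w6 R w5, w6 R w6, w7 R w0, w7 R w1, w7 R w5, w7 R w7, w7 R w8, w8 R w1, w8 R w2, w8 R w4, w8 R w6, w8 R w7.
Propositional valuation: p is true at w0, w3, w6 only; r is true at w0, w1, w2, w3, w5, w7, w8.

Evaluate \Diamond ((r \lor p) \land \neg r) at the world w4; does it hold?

No

At w4: \Diamond ((r \lor p) \land \neg r) requires (r \lor p) \land \neg r at some successor in {w2, w3, w4, w7, w8}.
  At w2: (r \lor p) \land \neg r is false.
  At w3: (r \lor p) \land \neg r is false.
  At w4: (r \lor p) \land \neg r is false.
  At w7: (r \lor p) \land \neg r is false.
  At w8: (r \lor p) \land \neg r is false.
So \Diamond ((r \lor p) \land \neg r) is false at w4.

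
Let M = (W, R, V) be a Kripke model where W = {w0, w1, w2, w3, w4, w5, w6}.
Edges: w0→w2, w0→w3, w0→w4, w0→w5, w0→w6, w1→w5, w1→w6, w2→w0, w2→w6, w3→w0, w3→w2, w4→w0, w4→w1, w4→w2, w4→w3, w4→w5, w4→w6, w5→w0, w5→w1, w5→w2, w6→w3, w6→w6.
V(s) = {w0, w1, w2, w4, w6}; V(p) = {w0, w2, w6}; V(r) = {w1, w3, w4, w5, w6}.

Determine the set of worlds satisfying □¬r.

Let φ = □¬r. Evaluate φ at each world:
  w0 (successors {w2, w3, w4, w5, w6}): φ is false.
  w1 (successors {w5, w6}): φ is false.
  w2 (successors {w0, w6}): φ is false.
  w3 (successors {w0, w2}): φ is true.
  w4 (successors {w0, w1, w2, w3, w5, w6}): φ is false.
  w5 (successors {w0, w1, w2}): φ is false.
  w6 (successors {w3, w6}): φ is false.
For instance, at w4:
  At w4: □¬r requires ¬r at every successor {w0, w1, w2, w3, w5, w6}.
    ¬r fails at w1, so □¬r is false at w4.
Satisfying worlds: {w3}

w3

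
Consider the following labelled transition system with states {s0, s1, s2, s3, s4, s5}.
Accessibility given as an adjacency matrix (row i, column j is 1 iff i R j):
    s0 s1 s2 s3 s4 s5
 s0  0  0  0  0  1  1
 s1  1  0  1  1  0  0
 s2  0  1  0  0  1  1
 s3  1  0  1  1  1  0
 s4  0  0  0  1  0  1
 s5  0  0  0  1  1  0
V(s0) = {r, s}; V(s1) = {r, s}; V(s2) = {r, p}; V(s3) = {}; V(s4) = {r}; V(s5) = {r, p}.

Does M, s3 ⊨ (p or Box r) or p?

No

At s3: p or Box r is false, p is false, so (p or Box r) or p is false.
  At s3: p is false, Box r is false, so p or Box r is false.
    At s3: Box r requires r at every successor {s0, s2, s3, s4}.
      r fails at s3, so Box r is false at s3.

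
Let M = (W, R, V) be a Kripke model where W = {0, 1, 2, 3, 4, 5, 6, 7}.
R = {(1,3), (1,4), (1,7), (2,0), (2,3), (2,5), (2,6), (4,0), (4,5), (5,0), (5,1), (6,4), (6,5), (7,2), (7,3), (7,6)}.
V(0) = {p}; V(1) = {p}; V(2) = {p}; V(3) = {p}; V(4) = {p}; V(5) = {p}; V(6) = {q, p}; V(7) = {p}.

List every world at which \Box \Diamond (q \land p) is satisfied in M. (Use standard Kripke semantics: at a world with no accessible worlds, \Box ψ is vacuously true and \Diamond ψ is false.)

Let φ = \Box \Diamond (q \land p). Evaluate φ at each world:
  0 (successors ∅): φ is true.
  1 (successors {3, 4, 7}): φ is false.
  2 (successors {0, 3, 5, 6}): φ is false.
  3 (successors ∅): φ is true.
  4 (successors {0, 5}): φ is false.
  5 (successors {0, 1}): φ is false.
  6 (successors {4, 5}): φ is false.
  7 (successors {2, 3, 6}): φ is false.
For instance, at 1:
  At 1: \Box \Diamond (q \land p) requires \Diamond (q \land p) at every successor {3, 4, 7}.
    \Diamond (q \land p) fails at 3, so \Box \Diamond (q \land p) is false at 1.
      At 3: no accessible worlds, so \Diamond (q \land p) is false.
Satisfying worlds: {0, 3}

0, 3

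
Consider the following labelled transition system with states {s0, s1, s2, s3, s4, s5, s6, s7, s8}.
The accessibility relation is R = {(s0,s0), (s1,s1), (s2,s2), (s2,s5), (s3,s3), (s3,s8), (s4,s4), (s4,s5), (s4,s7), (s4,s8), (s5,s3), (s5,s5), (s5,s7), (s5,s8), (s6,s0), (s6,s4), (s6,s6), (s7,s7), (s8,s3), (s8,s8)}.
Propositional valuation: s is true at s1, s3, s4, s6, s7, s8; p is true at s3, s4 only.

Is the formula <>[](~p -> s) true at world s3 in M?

Yes

At s3: <>[](~p -> s) requires [](~p -> s) at some successor in {s3, s8}.
  [](~p -> s) holds at s3, so <>[](~p -> s) is true at s3.
    At s3: [](~p -> s) requires ~p -> s at every successor {s3, s8}.
      At s3: ~p -> s is true.
      At s8: ~p -> s is true.
    So [](~p -> s) is true at s3.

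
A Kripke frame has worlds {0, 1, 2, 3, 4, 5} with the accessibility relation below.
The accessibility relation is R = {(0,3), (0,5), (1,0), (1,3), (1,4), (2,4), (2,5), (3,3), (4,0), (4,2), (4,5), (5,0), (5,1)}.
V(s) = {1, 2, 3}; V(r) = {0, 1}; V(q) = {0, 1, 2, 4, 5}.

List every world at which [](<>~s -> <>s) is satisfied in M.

Recall that []ψ holds at a world iff ψ holds at every accessible world, and <>ψ holds iff ψ holds at some accessible world.
Let φ = [](<>~s -> <>s). Evaluate φ at each world:
  0 (successors {3, 5}): φ is true.
  1 (successors {0, 3, 4}): φ is true.
  2 (successors {4, 5}): φ is true.
  3 (successors {3}): φ is true.
  4 (successors {0, 2, 5}): φ is false.
  5 (successors {0, 1}): φ is true.
For instance, at 1:
  At 1: [](<>~s -> <>s) requires <>~s -> <>s at every successor {0, 3, 4}.
      At 0: <>~s is true, <>s is true, so <>~s -> <>s is true.
      At 3: <>~s is false, <>s is true, so <>~s -> <>s is true.
      At 4: <>~s is true, <>s is true, so <>~s -> <>s is true.
  So [](<>~s -> <>s) is true at 1.
Satisfying worlds: {0, 1, 2, 3, 5}

0, 1, 2, 3, 5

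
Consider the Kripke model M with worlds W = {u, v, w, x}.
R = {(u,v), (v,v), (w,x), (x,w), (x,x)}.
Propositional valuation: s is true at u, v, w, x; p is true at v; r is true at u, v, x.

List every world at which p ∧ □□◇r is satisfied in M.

v

Let φ = p ∧ □□◇r. Evaluate φ at each world:
  u (successors {v}): φ is false.
  v (successors {v}): φ is true.
  w (successors {x}): φ is false.
  x (successors {w, x}): φ is false.
For instance, at w:
  At w: p is false, □□◇r is true, so p ∧ □□◇r is false.
    At w: □□◇r requires □◇r at every successor {x}.
      At x: □◇r is true.
    So □□◇r is true at w.
Satisfying worlds: {v}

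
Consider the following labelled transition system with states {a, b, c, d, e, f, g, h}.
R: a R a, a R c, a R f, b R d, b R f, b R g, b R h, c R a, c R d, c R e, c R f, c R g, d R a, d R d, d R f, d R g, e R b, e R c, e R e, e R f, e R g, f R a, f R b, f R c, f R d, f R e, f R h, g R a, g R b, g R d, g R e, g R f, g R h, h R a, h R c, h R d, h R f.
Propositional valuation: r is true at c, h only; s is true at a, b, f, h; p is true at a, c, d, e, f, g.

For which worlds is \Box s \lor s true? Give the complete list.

a, b, f, h

Let φ = \Box s \lor s. Evaluate φ at each world:
  a (successors {a, c, f}): φ is true.
  b (successors {d, f, g, h}): φ is true.
  c (successors {a, d, e, f, g}): φ is false.
  d (successors {a, d, f, g}): φ is false.
  e (successors {b, c, e, f, g}): φ is false.
  f (successors {a, b, c, d, e, h}): φ is true.
  g (successors {a, b, d, e, f, h}): φ is false.
  h (successors {a, c, d, f}): φ is true.
For instance, at h:
  At h: \Box s is false, s is true, so \Box s \lor s is true.
    At h: \Box s requires s at every successor {a, c, d, f}.
      s fails at c, so \Box s is false at h.
Satisfying worlds: {a, b, f, h}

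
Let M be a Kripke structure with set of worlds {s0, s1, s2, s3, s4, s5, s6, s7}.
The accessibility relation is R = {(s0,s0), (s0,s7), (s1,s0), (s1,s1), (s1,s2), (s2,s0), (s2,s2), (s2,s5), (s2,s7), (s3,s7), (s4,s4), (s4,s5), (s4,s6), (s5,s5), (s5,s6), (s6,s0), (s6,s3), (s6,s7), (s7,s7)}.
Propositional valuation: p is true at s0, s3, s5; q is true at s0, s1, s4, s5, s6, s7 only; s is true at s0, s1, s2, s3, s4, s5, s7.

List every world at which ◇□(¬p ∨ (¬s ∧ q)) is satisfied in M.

s0, s2, s3, s6, s7

Let φ = ◇□(¬p ∨ (¬s ∧ q)). Evaluate φ at each world:
  s0 (successors {s0, s7}): φ is true.
  s1 (successors {s0, s1, s2}): φ is false.
  s2 (successors {s0, s2, s5, s7}): φ is true.
  s3 (successors {s7}): φ is true.
  s4 (successors {s4, s5, s6}): φ is false.
  s5 (successors {s5, s6}): φ is false.
  s6 (successors {s0, s3, s7}): φ is true.
  s7 (successors {s7}): φ is true.
For instance, at s0:
  At s0: ◇□(¬p ∨ (¬s ∧ q)) requires □(¬p ∨ (¬s ∧ q)) at some successor in {s0, s7}.
    □(¬p ∨ (¬s ∧ q)) holds at s7, so ◇□(¬p ∨ (¬s ∧ q)) is true at s0.
      At s7: □(¬p ∨ (¬s ∧ q)) requires ¬p ∨ (¬s ∧ q) at every successor {s7}.
        At s7: ¬p ∨ (¬s ∧ q) is true.
      So □(¬p ∨ (¬s ∧ q)) is true at s7.
Satisfying worlds: {s0, s2, s3, s6, s7}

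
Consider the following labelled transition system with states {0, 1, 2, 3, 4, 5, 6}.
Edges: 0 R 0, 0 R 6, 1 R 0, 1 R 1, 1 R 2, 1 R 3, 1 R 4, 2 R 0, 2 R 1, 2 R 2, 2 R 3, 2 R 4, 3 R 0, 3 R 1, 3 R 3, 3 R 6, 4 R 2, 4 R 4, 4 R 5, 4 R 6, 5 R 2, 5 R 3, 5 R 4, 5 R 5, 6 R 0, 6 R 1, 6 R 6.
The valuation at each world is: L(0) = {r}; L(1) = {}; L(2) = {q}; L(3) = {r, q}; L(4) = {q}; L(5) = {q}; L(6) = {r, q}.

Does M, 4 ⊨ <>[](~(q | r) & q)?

At 4: <>[](~(q | r) & q) requires [](~(q | r) & q) at some successor in {2, 4, 5, 6}.
  At 2: [](~(q | r) & q) is false.
  At 4: [](~(q | r) & q) is false.
  At 5: [](~(q | r) & q) is false.
  At 6: [](~(q | r) & q) is false.
So <>[](~(q | r) & q) is false at 4.

No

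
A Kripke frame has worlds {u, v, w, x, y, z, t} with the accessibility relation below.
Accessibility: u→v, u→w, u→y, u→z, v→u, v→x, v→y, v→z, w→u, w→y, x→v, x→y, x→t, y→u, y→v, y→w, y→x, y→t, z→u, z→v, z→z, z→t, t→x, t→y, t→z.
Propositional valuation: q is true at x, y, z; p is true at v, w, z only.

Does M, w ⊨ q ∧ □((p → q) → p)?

No

At w: q is false, □((p → q) → p) is false, so q ∧ □((p → q) → p) is false.
  At w: □((p → q) → p) requires (p → q) → p at every successor {u, y}.
    (p → q) → p fails at u, so □((p → q) → p) is false at w.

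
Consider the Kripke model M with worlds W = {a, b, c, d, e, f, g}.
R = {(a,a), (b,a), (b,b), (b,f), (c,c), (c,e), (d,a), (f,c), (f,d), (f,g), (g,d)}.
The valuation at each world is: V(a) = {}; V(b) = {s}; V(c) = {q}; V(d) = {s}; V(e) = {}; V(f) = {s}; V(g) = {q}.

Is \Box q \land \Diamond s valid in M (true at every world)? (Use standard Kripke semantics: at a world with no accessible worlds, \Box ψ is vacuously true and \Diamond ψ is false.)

No

Let φ = \Box q \land \Diamond s. Evaluate φ at each world:
  a (successors {a}): φ is false.
  b (successors {a, b, f}): φ is false.
  c (successors {c, e}): φ is false.
  d (successors {a}): φ is false.
  e (successors ∅): φ is false.
  f (successors {c, d, g}): φ is false.
  g (successors {d}): φ is false.
Detail at a (counterexample):
  At a: \Box q is false, \Diamond s is false, so \Box q \land \Diamond s is false.
    At a: \Box q requires q at every successor {a}.
      q fails at a, so \Box q is false at a.
    At a: \Diamond s requires s at some successor in {a}.
      At a: s is false.
    So \Diamond s is false at a.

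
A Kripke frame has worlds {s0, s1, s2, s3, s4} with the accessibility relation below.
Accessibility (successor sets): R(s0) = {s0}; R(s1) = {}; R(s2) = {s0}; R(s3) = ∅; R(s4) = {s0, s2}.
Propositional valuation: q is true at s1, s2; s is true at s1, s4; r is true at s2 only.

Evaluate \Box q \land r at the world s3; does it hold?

No

Recall that \Box ψ holds at a world iff ψ holds at every accessible world, and \Diamond ψ holds iff ψ holds at some accessible world.
At s3: \Box q is true, r is false, so \Box q \land r is false.
  At s3: no accessible worlds, so \Box q holds vacuously.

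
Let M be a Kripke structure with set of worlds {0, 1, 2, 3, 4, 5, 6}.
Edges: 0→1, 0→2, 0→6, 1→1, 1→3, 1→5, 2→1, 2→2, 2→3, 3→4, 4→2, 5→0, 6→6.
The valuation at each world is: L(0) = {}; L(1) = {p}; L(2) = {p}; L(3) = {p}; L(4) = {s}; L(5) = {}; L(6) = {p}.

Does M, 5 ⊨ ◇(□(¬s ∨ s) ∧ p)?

No

At 5: ◇(□(¬s ∨ s) ∧ p) requires □(¬s ∨ s) ∧ p at some successor in {0}.
  At 0: □(¬s ∨ s) ∧ p is false.
So ◇(□(¬s ∨ s) ∧ p) is false at 5.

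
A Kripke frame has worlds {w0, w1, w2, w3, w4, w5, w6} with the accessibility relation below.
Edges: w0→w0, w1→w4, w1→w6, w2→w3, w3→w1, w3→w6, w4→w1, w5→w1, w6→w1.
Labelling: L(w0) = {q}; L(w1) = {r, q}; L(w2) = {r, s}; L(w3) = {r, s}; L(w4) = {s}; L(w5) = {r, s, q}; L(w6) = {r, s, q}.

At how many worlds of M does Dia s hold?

Let φ = Dia s. Evaluate φ at each world:
  w0 (successors {w0}): φ is false.
  w1 (successors {w4, w6}): φ is true.
  w2 (successors {w3}): φ is true.
  w3 (successors {w1, w6}): φ is true.
  w4 (successors {w1}): φ is false.
  w5 (successors {w1}): φ is false.
  w6 (successors {w1}): φ is false.
For instance, at w3:
  At w3: Dia s requires s at some successor in {w1, w6}.
    s holds at w6, so Dia s is true at w3.
Satisfying worlds: {w1, w2, w3}

3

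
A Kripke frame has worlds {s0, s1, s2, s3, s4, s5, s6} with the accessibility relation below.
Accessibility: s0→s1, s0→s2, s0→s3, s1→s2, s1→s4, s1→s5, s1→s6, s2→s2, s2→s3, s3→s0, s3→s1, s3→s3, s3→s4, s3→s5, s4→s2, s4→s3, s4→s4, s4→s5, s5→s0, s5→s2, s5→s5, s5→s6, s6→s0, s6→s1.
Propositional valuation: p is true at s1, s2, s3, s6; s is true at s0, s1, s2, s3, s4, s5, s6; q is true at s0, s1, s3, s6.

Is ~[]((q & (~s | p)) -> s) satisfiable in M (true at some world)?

Let φ = ~[]((q & (~s | p)) -> s). Evaluate φ at each world:
  s0 (successors {s1, s2, s3}): φ is false.
  s1 (successors {s2, s4, s5, s6}): φ is false.
  s2 (successors {s2, s3}): φ is false.
  s3 (successors {s0, s1, s3, s4, s5}): φ is false.
  s4 (successors {s2, s3, s4, s5}): φ is false.
  s5 (successors {s0, s2, s5, s6}): φ is false.
  s6 (successors {s0, s1}): φ is false.
For instance, at s0:
  At s0: []((q & (~s | p)) -> s) is true, so ~[]((q & (~s | p)) -> s) is false.
    At s0: []((q & (~s | p)) -> s) requires (q & (~s | p)) -> s at every successor {s1, s2, s3}.
      At s1: (q & (~s | p)) -> s is true.
      At s2: (q & (~s | p)) -> s is true.
      At s3: (q & (~s | p)) -> s is true.
    So []((q & (~s | p)) -> s) is true at s0.

No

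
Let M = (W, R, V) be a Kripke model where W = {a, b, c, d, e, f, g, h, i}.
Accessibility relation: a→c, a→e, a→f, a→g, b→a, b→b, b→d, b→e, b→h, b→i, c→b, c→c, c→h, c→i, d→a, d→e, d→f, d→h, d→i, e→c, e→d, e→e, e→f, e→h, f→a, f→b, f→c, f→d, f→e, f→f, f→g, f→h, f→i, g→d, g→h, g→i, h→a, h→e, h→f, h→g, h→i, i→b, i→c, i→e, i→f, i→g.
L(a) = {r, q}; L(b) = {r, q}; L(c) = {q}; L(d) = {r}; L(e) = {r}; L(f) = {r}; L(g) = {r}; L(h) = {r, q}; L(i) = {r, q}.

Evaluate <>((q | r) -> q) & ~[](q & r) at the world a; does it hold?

Yes

Recall that []ψ holds at a world iff ψ holds at every accessible world, and <>ψ holds iff ψ holds at some accessible world.
At a: <>((q | r) -> q) is true, ~[](q & r) is true, so <>((q | r) -> q) & ~[](q & r) is true.
  At a: <>((q | r) -> q) requires (q | r) -> q at some successor in {c, e, f, g}.
    (q | r) -> q holds at c, so <>((q | r) -> q) is true at a.
  At a: [](q & r) is false, so ~[](q & r) is true.
    At a: [](q & r) requires q & r at every successor {c, e, f, g}.
      q & r fails at c, so [](q & r) is false at a.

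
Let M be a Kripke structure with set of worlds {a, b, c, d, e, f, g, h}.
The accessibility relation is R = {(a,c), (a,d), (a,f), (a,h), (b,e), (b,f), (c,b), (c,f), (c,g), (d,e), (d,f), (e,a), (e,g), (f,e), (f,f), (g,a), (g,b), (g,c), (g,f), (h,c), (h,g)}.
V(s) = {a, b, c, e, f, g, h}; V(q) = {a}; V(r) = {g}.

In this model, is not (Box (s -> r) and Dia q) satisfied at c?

At c: Box (s -> r) and Dia q is false, so not (Box (s -> r) and Dia q) is true.
  At c: Box (s -> r) is false, Dia q is false, so Box (s -> r) and Dia q is false.
    At c: Box (s -> r) requires s -> r at every successor {b, f, g}.
      s -> r fails at b, so Box (s -> r) is false at c.
    At c: Dia q requires q at some successor in {b, f, g}.
      At b: q is false.
      At f: q is false.
      At g: q is false.
    So Dia q is false at c.

Yes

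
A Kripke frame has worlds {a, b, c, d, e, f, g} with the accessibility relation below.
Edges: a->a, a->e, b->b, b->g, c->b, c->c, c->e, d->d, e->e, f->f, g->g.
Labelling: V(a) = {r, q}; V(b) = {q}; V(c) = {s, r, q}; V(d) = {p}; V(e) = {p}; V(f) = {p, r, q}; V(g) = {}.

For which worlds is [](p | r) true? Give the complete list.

Let φ = [](p | r). Evaluate φ at each world:
  a (successors {a, e}): φ is true.
  b (successors {b, g}): φ is false.
  c (successors {b, c, e}): φ is false.
  d (successors {d}): φ is true.
  e (successors {e}): φ is true.
  f (successors {f}): φ is true.
  g (successors {g}): φ is false.
For instance, at e:
  At e: [](p | r) requires p | r at every successor {e}.
    At e: p | r is true.
  So [](p | r) is true at e.
Satisfying worlds: {a, d, e, f}

a, d, e, f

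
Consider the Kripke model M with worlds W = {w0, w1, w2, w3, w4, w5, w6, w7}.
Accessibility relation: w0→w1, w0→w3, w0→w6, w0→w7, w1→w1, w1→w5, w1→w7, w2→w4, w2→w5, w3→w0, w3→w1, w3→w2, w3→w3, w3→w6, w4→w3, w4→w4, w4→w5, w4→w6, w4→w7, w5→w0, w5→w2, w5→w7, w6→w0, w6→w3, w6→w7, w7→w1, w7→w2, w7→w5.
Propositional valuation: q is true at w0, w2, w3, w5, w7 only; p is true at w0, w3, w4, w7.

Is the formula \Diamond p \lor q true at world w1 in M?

At w1: \Diamond p is true, q is false, so \Diamond p \lor q is true.
  At w1: \Diamond p requires p at some successor in {w1, w5, w7}.
    p holds at w7, so \Diamond p is true at w1.

Yes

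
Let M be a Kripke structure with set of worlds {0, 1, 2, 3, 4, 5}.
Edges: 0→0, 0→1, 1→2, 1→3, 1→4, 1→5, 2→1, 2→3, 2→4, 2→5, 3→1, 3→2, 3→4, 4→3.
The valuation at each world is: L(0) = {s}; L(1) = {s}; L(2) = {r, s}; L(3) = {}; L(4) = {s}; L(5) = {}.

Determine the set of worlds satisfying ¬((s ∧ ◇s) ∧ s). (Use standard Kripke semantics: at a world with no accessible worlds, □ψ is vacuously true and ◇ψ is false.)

Let φ = ¬((s ∧ ◇s) ∧ s). Evaluate φ at each world:
  0 (successors {0, 1}): φ is false.
  1 (successors {2, 3, 4, 5}): φ is false.
  2 (successors {1, 3, 4, 5}): φ is false.
  3 (successors {1, 2, 4}): φ is true.
  4 (successors {3}): φ is true.
  5 (successors ∅): φ is true.
For instance, at 0:
  At 0: (s ∧ ◇s) ∧ s is true, so ¬((s ∧ ◇s) ∧ s) is false.
    At 0: s ∧ ◇s is true, s is true, so (s ∧ ◇s) ∧ s is true.
      At 0: s is true, ◇s is true, so s ∧ ◇s is true.
Satisfying worlds: {3, 4, 5}

3, 4, 5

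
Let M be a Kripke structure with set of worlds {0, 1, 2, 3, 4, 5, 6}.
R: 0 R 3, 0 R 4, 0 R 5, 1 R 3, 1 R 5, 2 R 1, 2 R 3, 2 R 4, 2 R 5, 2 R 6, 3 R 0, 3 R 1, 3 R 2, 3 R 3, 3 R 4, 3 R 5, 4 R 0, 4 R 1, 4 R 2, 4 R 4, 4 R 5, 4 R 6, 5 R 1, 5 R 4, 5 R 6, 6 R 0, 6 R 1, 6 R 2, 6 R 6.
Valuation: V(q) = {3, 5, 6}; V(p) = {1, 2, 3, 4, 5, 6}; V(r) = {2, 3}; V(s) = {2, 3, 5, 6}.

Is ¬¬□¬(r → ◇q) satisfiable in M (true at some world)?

No

Let φ = ¬¬□¬(r → ◇q). Evaluate φ at each world:
  0 (successors {3, 4, 5}): φ is false.
  1 (successors {3, 5}): φ is false.
  2 (successors {1, 3, 4, 5, 6}): φ is false.
  3 (successors {0, 1, 2, 3, 4, 5}): φ is false.
  4 (successors {0, 1, 2, 4, 5, 6}): φ is false.
  5 (successors {1, 4, 6}): φ is false.
  6 (successors {0, 1, 2, 6}): φ is false.
For instance, at 4:
  At 4: ¬□¬(r → ◇q) is true, so ¬¬□¬(r → ◇q) is false.
    At 4: □¬(r → ◇q) is false, so ¬□¬(r → ◇q) is true.
      At 4: □¬(r → ◇q) requires ¬(r → ◇q) at every successor {0, 1, 2, 4, 5, 6}.
        ¬(r → ◇q) fails at 0, so □¬(r → ◇q) is false at 4.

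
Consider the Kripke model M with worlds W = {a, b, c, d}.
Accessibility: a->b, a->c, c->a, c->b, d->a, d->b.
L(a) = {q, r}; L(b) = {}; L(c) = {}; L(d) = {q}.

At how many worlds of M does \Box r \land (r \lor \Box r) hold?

1

Recall that \Box ψ holds at a world iff ψ holds at every accessible world, and \Diamond ψ holds iff ψ holds at some accessible world.
Let φ = \Box r \land (r \lor \Box r). Evaluate φ at each world:
  a (successors {b, c}): φ is false.
  b (successors ∅): φ is true.
  c (successors {a, b}): φ is false.
  d (successors {a, b}): φ is false.
For instance, at d:
  At d: \Box r is false, r \lor \Box r is false, so \Box r \land (r \lor \Box r) is false.
    At d: \Box r requires r at every successor {a, b}.
      r fails at b, so \Box r is false at d.
    At d: r is false, \Box r is false, so r \lor \Box r is false.
      At d: \Box r requires r at every successor {a, b}.
        r fails at b, so \Box r is false at d.
Satisfying worlds: {b}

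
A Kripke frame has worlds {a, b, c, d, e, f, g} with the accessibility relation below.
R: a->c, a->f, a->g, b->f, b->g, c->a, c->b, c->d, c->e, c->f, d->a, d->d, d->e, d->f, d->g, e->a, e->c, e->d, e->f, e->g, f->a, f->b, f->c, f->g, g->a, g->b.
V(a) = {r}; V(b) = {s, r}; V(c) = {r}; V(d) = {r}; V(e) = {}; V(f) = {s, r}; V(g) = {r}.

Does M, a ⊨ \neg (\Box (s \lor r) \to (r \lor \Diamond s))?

At a: \Box (s \lor r) \to (r \lor \Diamond s) is true, so \neg (\Box (s \lor r) \to (r \lor \Diamond s)) is false.
  At a: \Box (s \lor r) is true, r \lor \Diamond s is true, so \Box (s \lor r) \to (r \lor \Diamond s) is true.
    At a: \Box (s \lor r) requires s \lor r at every successor {c, f, g}.
      At c: s \lor r is true.
      At f: s \lor r is true.
      At g: s \lor r is true.
    So \Box (s \lor r) is true at a.
    At a: r is true, \Diamond s is true, so r \lor \Diamond s is true.
      At a: \Diamond s requires s at some successor in {c, f, g}.
        s holds at f, so \Diamond s is true at a.

No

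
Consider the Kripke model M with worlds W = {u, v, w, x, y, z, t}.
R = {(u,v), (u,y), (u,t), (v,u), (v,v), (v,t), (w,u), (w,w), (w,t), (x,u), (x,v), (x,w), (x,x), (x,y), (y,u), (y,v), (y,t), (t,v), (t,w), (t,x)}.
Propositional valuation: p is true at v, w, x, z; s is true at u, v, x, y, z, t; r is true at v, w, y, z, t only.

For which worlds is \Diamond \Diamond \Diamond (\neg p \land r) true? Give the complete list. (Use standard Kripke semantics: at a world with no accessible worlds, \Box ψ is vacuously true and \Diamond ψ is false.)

u, v, w, x, y, t

Recall that \Diamond ψ holds at a world iff ψ holds at some accessible world.
Let φ = \Diamond \Diamond \Diamond (\neg p \land r). Evaluate φ at each world:
  u (successors {v, y, t}): φ is true.
  v (successors {u, v, t}): φ is true.
  w (successors {u, w, t}): φ is true.
  x (successors {u, v, w, x, y}): φ is true.
  y (successors {u, v, t}): φ is true.
  z (successors ∅): φ is false.
  t (successors {v, w, x}): φ is true.
For instance, at y:
  At y: \Diamond \Diamond \Diamond (\neg p \land r) requires \Diamond \Diamond (\neg p \land r) at some successor in {u, v, t}.
    \Diamond \Diamond (\neg p \land r) holds at u, so \Diamond \Diamond \Diamond (\neg p \land r) is true at y.
      At u: \Diamond \Diamond (\neg p \land r) requires \Diamond (\neg p \land r) at some successor in {v, y, t}.
        \Diamond (\neg p \land r) holds at v, so \Diamond \Diamond (\neg p \land r) is true at u.
Satisfying worlds: {u, v, w, x, y, t}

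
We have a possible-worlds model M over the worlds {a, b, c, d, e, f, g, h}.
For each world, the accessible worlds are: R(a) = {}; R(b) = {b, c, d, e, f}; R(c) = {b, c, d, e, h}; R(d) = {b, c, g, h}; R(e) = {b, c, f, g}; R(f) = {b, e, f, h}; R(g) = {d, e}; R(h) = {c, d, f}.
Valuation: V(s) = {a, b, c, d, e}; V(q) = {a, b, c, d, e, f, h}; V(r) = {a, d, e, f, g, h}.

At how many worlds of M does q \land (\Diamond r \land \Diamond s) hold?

6

Recall that \Diamond ψ holds at a world iff ψ holds at some accessible world.
Let φ = q \land (\Diamond r \land \Diamond s). Evaluate φ at each world:
  a (successors ∅): φ is false.
  b (successors {b, c, d, e, f}): φ is true.
  c (successors {b, c, d, e, h}): φ is true.
  d (successors {b, c, g, h}): φ is true.
  e (successors {b, c, f, g}): φ is true.
  f (successors {b, e, f, h}): φ is true.
  g (successors {d, e}): φ is false.
  h (successors {c, d, f}): φ is true.
For instance, at c:
  At c: q is true, \Diamond r \land \Diamond s is true, so q \land (\Diamond r \land \Diamond s) is true.
    At c: \Diamond r is true, \Diamond s is true, so \Diamond r \land \Diamond s is true.
      At c: \Diamond r requires r at some successor in {b, c, d, e, h}.
        r holds at d, so \Diamond r is true at c.
      At c: \Diamond s requires s at some successor in {b, c, d, e, h}.
        s holds at b, so \Diamond s is true at c.
Satisfying worlds: {b, c, d, e, f, h}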